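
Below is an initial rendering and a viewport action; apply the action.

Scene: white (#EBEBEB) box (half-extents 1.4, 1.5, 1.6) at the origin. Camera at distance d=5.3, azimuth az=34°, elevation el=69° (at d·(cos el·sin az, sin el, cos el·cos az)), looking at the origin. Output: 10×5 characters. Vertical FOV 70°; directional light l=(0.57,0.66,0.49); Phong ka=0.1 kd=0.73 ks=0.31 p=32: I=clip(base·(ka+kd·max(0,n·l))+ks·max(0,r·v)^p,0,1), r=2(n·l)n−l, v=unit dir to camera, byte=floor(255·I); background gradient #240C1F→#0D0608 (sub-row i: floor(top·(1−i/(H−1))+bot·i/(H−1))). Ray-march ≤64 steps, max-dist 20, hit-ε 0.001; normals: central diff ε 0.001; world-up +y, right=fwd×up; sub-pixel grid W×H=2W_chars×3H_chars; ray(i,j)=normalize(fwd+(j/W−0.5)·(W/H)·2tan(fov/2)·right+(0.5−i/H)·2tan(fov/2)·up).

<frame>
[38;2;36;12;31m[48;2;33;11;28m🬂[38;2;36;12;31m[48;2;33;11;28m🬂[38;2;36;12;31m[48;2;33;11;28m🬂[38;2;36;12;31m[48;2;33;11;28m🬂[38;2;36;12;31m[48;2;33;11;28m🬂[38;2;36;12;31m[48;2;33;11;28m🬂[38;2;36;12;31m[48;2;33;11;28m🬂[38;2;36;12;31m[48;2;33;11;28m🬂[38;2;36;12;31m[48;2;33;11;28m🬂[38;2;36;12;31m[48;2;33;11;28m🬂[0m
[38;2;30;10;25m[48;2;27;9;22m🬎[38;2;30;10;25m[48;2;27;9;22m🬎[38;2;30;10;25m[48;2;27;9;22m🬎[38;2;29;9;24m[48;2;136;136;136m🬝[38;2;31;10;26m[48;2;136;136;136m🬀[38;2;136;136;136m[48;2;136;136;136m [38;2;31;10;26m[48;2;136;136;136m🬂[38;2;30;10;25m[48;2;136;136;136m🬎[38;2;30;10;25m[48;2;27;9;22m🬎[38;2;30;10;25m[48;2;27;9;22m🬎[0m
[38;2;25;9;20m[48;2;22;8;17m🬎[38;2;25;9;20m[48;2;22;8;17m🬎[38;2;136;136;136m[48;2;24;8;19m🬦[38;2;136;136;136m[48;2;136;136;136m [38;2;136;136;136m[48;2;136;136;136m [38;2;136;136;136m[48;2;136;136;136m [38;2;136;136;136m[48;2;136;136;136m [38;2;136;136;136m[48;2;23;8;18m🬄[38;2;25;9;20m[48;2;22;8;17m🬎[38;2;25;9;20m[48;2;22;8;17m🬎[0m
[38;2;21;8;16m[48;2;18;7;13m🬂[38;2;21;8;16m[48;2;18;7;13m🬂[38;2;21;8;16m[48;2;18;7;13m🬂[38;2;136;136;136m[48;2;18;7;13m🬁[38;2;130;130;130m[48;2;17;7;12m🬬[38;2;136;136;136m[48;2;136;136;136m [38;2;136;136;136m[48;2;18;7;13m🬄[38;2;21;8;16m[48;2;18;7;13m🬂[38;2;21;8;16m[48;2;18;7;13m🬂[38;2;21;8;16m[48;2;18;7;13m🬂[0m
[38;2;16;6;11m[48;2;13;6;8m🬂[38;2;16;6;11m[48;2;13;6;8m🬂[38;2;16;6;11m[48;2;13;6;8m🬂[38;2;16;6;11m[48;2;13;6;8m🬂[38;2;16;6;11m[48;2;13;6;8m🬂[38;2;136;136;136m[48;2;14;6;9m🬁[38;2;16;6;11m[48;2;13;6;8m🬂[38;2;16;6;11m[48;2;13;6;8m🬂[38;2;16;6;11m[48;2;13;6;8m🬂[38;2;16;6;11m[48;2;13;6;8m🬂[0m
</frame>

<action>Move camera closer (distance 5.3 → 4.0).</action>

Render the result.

<frame>
[38;2;36;12;31m[48;2;33;11;28m🬂[38;2;36;12;31m[48;2;33;11;28m🬂[38;2;36;12;31m[48;2;33;11;28m🬂[38;2;34;11;29m[48;2;136;136;136m🬝[38;2;36;12;31m[48;2;136;136;136m🬀[38;2;136;136;136m[48;2;36;12;31m🬺[38;2;136;136;136m[48;2;35;11;30m🬱[38;2;136;136;136m[48;2;34;11;29m🬏[38;2;36;12;31m[48;2;33;11;28m🬂[38;2;36;12;31m[48;2;33;11;28m🬂[0m
[38;2;30;10;25m[48;2;27;9;22m🬎[38;2;30;10;25m[48;2;27;9;22m🬎[38;2;30;10;25m[48;2;136;136;136m🬆[38;2;136;136;136m[48;2;136;136;136m [38;2;136;136;136m[48;2;136;136;136m [38;2;136;136;136m[48;2;136;136;136m [38;2;136;136;136m[48;2;136;136;136m [38;2;136;136;136m[48;2;136;136;136m [38;2;136;136;136m[48;2;31;10;26m🬺[38;2;30;10;25m[48;2;27;9;22m🬎[0m
[38;2;25;9;20m[48;2;22;8;17m🬎[38;2;26;9;21m[48;2;136;136;136m🬀[38;2;136;136;136m[48;2;136;136;136m [38;2;136;136;136m[48;2;136;136;136m [38;2;136;136;136m[48;2;136;136;136m [38;2;136;136;136m[48;2;136;136;136m [38;2;136;136;136m[48;2;136;136;136m [38;2;136;136;136m[48;2;136;136;136m [38;2;136;136;136m[48;2;23;8;18m🬄[38;2;25;9;20m[48;2;22;8;17m🬎[0m
[38;2;21;8;16m[48;2;18;7;13m🬂[38;2;136;136;136m[48;2;18;7;13m🬁[38;2;136;136;136m[48;2;17;7;12m🬊[38;2;136;136;136m[48;2;136;136;136m [38;2;136;136;136m[48;2;136;136;136m [38;2;136;136;136m[48;2;136;136;136m [38;2;136;136;136m[48;2;136;136;136m [38;2;136;136;136m[48;2;18;7;13m🬕[38;2;21;8;16m[48;2;18;7;13m🬂[38;2;21;8;16m[48;2;18;7;13m🬂[0m
[38;2;16;6;11m[48;2;13;6;8m🬂[38;2;16;6;11m[48;2;13;6;8m🬂[38;2;16;6;11m[48;2;13;6;8m🬂[38;2;136;136;136m[48;2;14;6;9m🬁[38;2;136;136;136m[48;2;13;6;8m🬎[38;2;136;136;136m[48;2;136;136;136m [38;2;136;136;136m[48;2;13;6;8m🬕[38;2;16;6;11m[48;2;13;6;8m🬂[38;2;16;6;11m[48;2;13;6;8m🬂[38;2;16;6;11m[48;2;13;6;8m🬂[0m
</frame>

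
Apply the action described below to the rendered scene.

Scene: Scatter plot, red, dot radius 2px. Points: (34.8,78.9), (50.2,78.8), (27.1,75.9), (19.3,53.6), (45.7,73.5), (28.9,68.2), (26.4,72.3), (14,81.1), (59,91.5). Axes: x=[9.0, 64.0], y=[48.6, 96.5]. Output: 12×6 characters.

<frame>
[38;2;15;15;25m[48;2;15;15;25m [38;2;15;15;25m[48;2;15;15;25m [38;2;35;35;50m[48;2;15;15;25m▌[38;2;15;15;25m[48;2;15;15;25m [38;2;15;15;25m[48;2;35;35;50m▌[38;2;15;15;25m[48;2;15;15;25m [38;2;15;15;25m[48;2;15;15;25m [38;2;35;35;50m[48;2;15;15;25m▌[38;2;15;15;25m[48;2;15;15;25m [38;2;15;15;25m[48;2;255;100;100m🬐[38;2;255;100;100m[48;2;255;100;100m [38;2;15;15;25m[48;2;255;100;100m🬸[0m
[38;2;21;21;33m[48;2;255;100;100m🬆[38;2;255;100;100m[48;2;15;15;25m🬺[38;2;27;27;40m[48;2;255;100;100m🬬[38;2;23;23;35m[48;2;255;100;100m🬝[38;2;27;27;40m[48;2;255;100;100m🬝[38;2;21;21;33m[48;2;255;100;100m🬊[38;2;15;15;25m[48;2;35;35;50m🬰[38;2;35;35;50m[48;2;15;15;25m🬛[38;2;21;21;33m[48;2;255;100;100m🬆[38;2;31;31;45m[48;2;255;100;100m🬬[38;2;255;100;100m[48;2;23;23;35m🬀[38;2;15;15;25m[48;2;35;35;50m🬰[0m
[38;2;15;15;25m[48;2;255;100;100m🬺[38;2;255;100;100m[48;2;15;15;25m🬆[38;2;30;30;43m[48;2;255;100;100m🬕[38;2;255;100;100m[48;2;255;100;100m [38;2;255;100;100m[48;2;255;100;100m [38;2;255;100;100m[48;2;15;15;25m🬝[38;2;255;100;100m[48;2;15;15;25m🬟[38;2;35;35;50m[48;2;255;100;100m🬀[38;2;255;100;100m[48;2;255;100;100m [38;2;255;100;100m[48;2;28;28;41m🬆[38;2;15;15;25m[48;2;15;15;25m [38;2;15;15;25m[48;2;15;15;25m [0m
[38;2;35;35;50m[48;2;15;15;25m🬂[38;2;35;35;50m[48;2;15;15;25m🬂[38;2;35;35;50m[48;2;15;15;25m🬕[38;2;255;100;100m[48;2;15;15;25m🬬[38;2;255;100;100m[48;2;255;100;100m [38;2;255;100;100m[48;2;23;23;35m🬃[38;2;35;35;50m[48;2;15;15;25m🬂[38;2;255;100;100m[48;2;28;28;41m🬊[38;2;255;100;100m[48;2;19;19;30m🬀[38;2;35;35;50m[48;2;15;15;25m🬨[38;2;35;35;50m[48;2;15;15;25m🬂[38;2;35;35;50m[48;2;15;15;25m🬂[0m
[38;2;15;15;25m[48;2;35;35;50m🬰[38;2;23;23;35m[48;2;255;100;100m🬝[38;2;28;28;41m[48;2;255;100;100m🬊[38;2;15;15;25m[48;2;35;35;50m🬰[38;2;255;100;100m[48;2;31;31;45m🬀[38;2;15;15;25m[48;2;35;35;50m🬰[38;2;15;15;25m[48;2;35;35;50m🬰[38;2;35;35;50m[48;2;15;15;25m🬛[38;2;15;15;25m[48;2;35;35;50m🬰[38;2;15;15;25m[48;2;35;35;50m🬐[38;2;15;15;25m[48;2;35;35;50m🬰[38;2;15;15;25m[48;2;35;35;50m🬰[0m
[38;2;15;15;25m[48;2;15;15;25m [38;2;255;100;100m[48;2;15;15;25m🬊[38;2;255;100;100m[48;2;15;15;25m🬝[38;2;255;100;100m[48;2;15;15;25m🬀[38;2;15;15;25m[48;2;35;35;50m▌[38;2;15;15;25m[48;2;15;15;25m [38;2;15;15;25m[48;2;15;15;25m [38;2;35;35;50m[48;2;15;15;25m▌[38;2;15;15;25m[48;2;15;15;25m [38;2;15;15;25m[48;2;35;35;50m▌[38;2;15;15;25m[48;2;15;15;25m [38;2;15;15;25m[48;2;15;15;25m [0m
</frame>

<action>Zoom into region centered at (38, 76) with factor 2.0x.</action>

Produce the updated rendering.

<frame>
[38;2;15;15;25m[48;2;15;15;25m [38;2;15;15;25m[48;2;15;15;25m [38;2;35;35;50m[48;2;15;15;25m▌[38;2;15;15;25m[48;2;15;15;25m [38;2;15;15;25m[48;2;35;35;50m▌[38;2;15;15;25m[48;2;15;15;25m [38;2;15;15;25m[48;2;15;15;25m [38;2;35;35;50m[48;2;15;15;25m▌[38;2;15;15;25m[48;2;15;15;25m [38;2;15;15;25m[48;2;35;35;50m▌[38;2;15;15;25m[48;2;15;15;25m [38;2;15;15;25m[48;2;15;15;25m [0m
[38;2;15;15;25m[48;2;35;35;50m🬰[38;2;15;15;25m[48;2;35;35;50m🬰[38;2;35;35;50m[48;2;15;15;25m🬛[38;2;23;23;35m[48;2;255;100;100m🬝[38;2;28;28;41m[48;2;255;100;100m🬊[38;2;15;15;25m[48;2;35;35;50m🬰[38;2;15;15;25m[48;2;35;35;50m🬰[38;2;35;35;50m[48;2;15;15;25m🬛[38;2;15;15;25m[48;2;35;35;50m🬰[38;2;15;15;25m[48;2;35;35;50m🬐[38;2;21;21;33m[48;2;255;100;100m🬆[38;2;23;23;35m[48;2;255;100;100m🬬[0m
[38;2;15;15;25m[48;2;255;100;100m🬆[38;2;255;100;100m[48;2;15;15;25m🬺[38;2;23;23;35m[48;2;255;100;100m🬬[38;2;255;100;100m[48;2;15;15;25m🬊[38;2;255;100;100m[48;2;35;35;50m🬝[38;2;255;100;100m[48;2;15;15;25m🬀[38;2;15;15;25m[48;2;15;15;25m [38;2;35;35;50m[48;2;15;15;25m▌[38;2;15;15;25m[48;2;255;100;100m🬝[38;2;23;23;35m[48;2;255;100;100m🬺[38;2;255;100;100m[48;2;15;15;25m🬬[38;2;255;100;100m[48;2;15;15;25m🬆[0m
[38;2;35;35;50m[48;2;255;100;100m🬀[38;2;255;100;100m[48;2;15;15;25m🬴[38;2;35;35;50m[48;2;15;15;25m🬕[38;2;35;35;50m[48;2;15;15;25m🬂[38;2;35;35;50m[48;2;15;15;25m🬨[38;2;35;35;50m[48;2;15;15;25m🬂[38;2;35;35;50m[48;2;15;15;25m🬂[38;2;255;100;100m[48;2;31;31;45m🬇[38;2;255;100;100m[48;2;255;100;100m [38;2;255;100;100m[48;2;35;35;50m🬛[38;2;35;35;50m[48;2;15;15;25m🬂[38;2;35;35;50m[48;2;15;15;25m🬂[0m
[38;2;255;100;100m[48;2;25;25;37m🬨[38;2;255;100;100m[48;2;255;100;100m [38;2;28;28;41m[48;2;255;100;100m🬊[38;2;15;15;25m[48;2;35;35;50m🬰[38;2;15;15;25m[48;2;35;35;50m🬐[38;2;15;15;25m[48;2;35;35;50m🬰[38;2;15;15;25m[48;2;35;35;50m🬰[38;2;35;35;50m[48;2;15;15;25m🬛[38;2;23;23;35m[48;2;255;100;100m🬺[38;2;15;15;25m[48;2;35;35;50m🬐[38;2;15;15;25m[48;2;35;35;50m🬰[38;2;15;15;25m[48;2;35;35;50m🬰[0m
[38;2;15;15;25m[48;2;15;15;25m [38;2;255;100;100m[48;2;15;15;25m🬊[38;2;255;100;100m[48;2;23;23;35m🬀[38;2;15;15;25m[48;2;15;15;25m [38;2;15;15;25m[48;2;35;35;50m▌[38;2;15;15;25m[48;2;15;15;25m [38;2;15;15;25m[48;2;15;15;25m [38;2;35;35;50m[48;2;15;15;25m▌[38;2;15;15;25m[48;2;15;15;25m [38;2;15;15;25m[48;2;35;35;50m▌[38;2;15;15;25m[48;2;15;15;25m [38;2;15;15;25m[48;2;15;15;25m [0m
</frame>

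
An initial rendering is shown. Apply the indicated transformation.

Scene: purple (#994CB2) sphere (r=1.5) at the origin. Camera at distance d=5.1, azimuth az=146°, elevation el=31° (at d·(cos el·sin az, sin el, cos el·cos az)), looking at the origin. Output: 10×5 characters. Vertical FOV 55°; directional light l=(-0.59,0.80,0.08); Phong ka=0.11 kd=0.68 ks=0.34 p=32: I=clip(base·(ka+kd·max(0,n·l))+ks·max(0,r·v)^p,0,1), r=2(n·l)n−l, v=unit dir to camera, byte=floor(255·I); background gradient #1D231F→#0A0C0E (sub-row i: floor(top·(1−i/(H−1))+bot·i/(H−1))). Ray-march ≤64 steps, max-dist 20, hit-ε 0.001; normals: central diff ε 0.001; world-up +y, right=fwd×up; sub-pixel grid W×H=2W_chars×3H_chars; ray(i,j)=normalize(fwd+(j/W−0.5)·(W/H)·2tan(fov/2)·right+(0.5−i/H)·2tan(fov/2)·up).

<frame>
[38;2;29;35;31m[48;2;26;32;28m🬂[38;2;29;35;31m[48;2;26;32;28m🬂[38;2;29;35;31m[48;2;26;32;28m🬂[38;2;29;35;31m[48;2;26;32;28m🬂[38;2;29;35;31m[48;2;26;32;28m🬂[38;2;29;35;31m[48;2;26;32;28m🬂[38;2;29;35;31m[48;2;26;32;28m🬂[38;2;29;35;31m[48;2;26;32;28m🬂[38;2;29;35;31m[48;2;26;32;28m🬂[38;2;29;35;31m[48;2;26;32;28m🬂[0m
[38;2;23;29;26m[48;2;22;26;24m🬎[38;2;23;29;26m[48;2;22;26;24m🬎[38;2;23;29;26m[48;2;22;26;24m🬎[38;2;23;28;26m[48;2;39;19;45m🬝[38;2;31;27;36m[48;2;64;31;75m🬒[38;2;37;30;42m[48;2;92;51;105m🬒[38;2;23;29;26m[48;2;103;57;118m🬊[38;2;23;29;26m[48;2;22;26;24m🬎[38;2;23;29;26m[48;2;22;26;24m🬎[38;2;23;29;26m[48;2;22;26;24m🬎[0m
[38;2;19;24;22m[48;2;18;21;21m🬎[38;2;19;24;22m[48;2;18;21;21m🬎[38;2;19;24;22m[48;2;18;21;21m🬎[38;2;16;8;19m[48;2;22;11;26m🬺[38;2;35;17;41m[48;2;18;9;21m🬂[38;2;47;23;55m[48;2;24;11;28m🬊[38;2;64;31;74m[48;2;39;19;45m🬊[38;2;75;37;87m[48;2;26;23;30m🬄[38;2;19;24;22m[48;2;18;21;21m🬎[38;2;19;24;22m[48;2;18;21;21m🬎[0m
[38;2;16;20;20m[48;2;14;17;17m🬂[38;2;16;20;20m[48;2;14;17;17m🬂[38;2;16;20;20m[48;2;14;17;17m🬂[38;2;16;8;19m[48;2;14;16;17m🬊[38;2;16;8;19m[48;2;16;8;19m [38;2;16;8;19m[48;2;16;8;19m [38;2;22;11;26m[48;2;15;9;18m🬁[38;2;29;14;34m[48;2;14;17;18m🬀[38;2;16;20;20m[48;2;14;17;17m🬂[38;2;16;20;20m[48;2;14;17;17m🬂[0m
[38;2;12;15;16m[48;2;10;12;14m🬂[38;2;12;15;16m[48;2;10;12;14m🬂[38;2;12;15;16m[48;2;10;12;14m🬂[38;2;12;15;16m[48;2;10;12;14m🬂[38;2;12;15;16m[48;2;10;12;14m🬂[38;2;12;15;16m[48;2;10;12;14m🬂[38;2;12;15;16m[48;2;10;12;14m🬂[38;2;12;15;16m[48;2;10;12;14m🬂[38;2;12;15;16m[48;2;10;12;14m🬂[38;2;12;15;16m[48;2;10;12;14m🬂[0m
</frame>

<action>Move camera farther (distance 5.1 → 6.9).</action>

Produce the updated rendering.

<frame>
[38;2;29;35;31m[48;2;26;32;28m🬂[38;2;29;35;31m[48;2;26;32;28m🬂[38;2;29;35;31m[48;2;26;32;28m🬂[38;2;29;35;31m[48;2;26;32;28m🬂[38;2;29;35;31m[48;2;26;32;28m🬂[38;2;29;35;31m[48;2;26;32;28m🬂[38;2;29;35;31m[48;2;26;32;28m🬂[38;2;29;35;31m[48;2;26;32;28m🬂[38;2;29;35;31m[48;2;26;32;28m🬂[38;2;29;35;31m[48;2;26;32;28m🬂[0m
[38;2;23;29;26m[48;2;22;26;24m🬎[38;2;23;29;26m[48;2;22;26;24m🬎[38;2;23;29;26m[48;2;22;26;24m🬎[38;2;23;29;26m[48;2;22;26;24m🬎[38;2;23;29;26m[48;2;66;32;77m🬎[38;2;23;29;26m[48;2;97;51;112m🬎[38;2;115;57;134m[48;2;23;28;26m🬏[38;2;23;29;26m[48;2;22;26;24m🬎[38;2;23;29;26m[48;2;22;26;24m🬎[38;2;23;29;26m[48;2;22;26;24m🬎[0m
[38;2;19;24;22m[48;2;18;21;21m🬎[38;2;19;24;22m[48;2;18;21;21m🬎[38;2;19;24;22m[48;2;18;21;21m🬎[38;2;19;23;22m[48;2;16;8;19m🬕[38;2;40;20;47m[48;2;18;8;21m🬂[38;2;60;30;69m[48;2;25;12;29m🬊[38;2;72;36;84m[48;2;33;21;39m🬌[38;2;19;24;22m[48;2;18;21;21m🬎[38;2;19;24;22m[48;2;18;21;21m🬎[38;2;19;24;22m[48;2;18;21;21m🬎[0m
[38;2;16;20;20m[48;2;14;17;17m🬂[38;2;16;20;20m[48;2;14;17;17m🬂[38;2;16;20;20m[48;2;14;17;17m🬂[38;2;16;20;20m[48;2;14;17;17m🬂[38;2;16;8;19m[48;2;14;16;17m🬎[38;2;16;8;19m[48;2;14;16;17m🬎[38;2;16;8;19m[48;2;14;17;18m🬄[38;2;16;20;20m[48;2;14;17;17m🬂[38;2;16;20;20m[48;2;14;17;17m🬂[38;2;16;20;20m[48;2;14;17;17m🬂[0m
[38;2;12;15;16m[48;2;10;12;14m🬂[38;2;12;15;16m[48;2;10;12;14m🬂[38;2;12;15;16m[48;2;10;12;14m🬂[38;2;12;15;16m[48;2;10;12;14m🬂[38;2;12;15;16m[48;2;10;12;14m🬂[38;2;12;15;16m[48;2;10;12;14m🬂[38;2;12;15;16m[48;2;10;12;14m🬂[38;2;12;15;16m[48;2;10;12;14m🬂[38;2;12;15;16m[48;2;10;12;14m🬂[38;2;12;15;16m[48;2;10;12;14m🬂[0m
</frame>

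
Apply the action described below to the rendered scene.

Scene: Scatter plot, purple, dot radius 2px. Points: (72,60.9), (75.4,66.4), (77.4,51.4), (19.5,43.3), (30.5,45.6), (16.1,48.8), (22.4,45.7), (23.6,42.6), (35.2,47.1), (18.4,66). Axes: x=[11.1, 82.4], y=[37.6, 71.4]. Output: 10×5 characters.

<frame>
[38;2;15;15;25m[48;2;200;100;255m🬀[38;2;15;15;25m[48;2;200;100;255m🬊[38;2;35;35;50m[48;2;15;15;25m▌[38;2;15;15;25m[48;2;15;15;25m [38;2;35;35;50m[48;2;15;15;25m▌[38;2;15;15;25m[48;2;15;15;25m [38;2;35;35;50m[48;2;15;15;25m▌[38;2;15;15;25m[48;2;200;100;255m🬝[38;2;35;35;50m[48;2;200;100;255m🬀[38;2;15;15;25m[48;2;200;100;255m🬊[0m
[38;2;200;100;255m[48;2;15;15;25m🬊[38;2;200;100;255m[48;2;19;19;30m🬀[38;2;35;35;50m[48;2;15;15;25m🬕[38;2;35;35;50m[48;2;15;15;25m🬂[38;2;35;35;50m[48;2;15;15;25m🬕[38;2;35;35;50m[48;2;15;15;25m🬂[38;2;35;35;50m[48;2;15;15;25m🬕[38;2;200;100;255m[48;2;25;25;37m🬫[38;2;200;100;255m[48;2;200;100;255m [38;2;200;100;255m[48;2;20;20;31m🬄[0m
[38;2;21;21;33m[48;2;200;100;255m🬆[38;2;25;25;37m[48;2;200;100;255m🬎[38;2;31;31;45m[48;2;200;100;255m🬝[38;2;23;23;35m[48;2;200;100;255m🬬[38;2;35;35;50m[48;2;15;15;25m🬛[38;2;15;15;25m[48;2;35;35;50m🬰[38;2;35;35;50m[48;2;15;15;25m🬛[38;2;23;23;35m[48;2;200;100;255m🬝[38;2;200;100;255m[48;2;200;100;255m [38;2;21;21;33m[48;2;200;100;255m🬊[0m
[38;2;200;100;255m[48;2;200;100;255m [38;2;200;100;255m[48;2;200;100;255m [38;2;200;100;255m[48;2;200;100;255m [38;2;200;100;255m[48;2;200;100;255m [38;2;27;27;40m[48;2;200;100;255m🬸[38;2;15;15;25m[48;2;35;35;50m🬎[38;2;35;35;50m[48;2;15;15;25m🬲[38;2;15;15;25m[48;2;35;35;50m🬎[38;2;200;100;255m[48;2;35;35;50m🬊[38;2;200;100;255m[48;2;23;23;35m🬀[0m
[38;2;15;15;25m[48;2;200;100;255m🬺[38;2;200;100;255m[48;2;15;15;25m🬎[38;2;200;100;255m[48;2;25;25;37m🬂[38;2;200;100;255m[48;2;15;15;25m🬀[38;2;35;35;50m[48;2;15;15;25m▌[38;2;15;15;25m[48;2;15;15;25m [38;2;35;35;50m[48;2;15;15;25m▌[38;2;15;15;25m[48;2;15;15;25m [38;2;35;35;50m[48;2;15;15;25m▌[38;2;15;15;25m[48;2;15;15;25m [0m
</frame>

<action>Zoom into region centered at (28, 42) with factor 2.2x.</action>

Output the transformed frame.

<frame>
[38;2;200;100;255m[48;2;15;15;25m🬊[38;2;200;100;255m[48;2;15;15;25m🬝[38;2;200;100;255m[48;2;25;25;37m🬟[38;2;15;15;25m[48;2;200;100;255m🬊[38;2;27;27;40m[48;2;200;100;255m🬝[38;2;15;15;25m[48;2;200;100;255m🬊[38;2;35;35;50m[48;2;200;100;255m🬀[38;2;15;15;25m[48;2;200;100;255m🬊[38;2;35;35;50m[48;2;15;15;25m▌[38;2;15;15;25m[48;2;15;15;25m [0m
[38;2;35;35;50m[48;2;15;15;25m🬂[38;2;28;28;41m[48;2;200;100;255m🬆[38;2;200;100;255m[48;2;200;100;255m [38;2;200;100;255m[48;2;200;100;255m [38;2;200;100;255m[48;2;28;28;41m🬊[38;2;200;100;255m[48;2;15;15;25m🬝[38;2;200;100;255m[48;2;28;28;41m🬊[38;2;200;100;255m[48;2;19;19;30m🬀[38;2;35;35;50m[48;2;15;15;25m🬕[38;2;35;35;50m[48;2;15;15;25m🬂[0m
[38;2;15;15;25m[48;2;35;35;50m🬰[38;2;23;23;35m[48;2;200;100;255m🬺[38;2;200;100;255m[48;2;25;25;37m🬎[38;2;200;100;255m[48;2;15;15;25m🬝[38;2;200;100;255m[48;2;27;27;40m🬀[38;2;15;15;25m[48;2;35;35;50m🬰[38;2;35;35;50m[48;2;15;15;25m🬛[38;2;15;15;25m[48;2;35;35;50m🬰[38;2;35;35;50m[48;2;15;15;25m🬛[38;2;15;15;25m[48;2;35;35;50m🬰[0m
[38;2;15;15;25m[48;2;35;35;50m🬎[38;2;15;15;25m[48;2;35;35;50m🬎[38;2;35;35;50m[48;2;15;15;25m🬲[38;2;15;15;25m[48;2;35;35;50m🬎[38;2;35;35;50m[48;2;15;15;25m🬲[38;2;15;15;25m[48;2;35;35;50m🬎[38;2;35;35;50m[48;2;15;15;25m🬲[38;2;15;15;25m[48;2;35;35;50m🬎[38;2;35;35;50m[48;2;15;15;25m🬲[38;2;15;15;25m[48;2;35;35;50m🬎[0m
[38;2;15;15;25m[48;2;15;15;25m [38;2;15;15;25m[48;2;15;15;25m [38;2;35;35;50m[48;2;15;15;25m▌[38;2;15;15;25m[48;2;15;15;25m [38;2;35;35;50m[48;2;15;15;25m▌[38;2;15;15;25m[48;2;15;15;25m [38;2;35;35;50m[48;2;15;15;25m▌[38;2;15;15;25m[48;2;15;15;25m [38;2;35;35;50m[48;2;15;15;25m▌[38;2;15;15;25m[48;2;15;15;25m [0m
</frame>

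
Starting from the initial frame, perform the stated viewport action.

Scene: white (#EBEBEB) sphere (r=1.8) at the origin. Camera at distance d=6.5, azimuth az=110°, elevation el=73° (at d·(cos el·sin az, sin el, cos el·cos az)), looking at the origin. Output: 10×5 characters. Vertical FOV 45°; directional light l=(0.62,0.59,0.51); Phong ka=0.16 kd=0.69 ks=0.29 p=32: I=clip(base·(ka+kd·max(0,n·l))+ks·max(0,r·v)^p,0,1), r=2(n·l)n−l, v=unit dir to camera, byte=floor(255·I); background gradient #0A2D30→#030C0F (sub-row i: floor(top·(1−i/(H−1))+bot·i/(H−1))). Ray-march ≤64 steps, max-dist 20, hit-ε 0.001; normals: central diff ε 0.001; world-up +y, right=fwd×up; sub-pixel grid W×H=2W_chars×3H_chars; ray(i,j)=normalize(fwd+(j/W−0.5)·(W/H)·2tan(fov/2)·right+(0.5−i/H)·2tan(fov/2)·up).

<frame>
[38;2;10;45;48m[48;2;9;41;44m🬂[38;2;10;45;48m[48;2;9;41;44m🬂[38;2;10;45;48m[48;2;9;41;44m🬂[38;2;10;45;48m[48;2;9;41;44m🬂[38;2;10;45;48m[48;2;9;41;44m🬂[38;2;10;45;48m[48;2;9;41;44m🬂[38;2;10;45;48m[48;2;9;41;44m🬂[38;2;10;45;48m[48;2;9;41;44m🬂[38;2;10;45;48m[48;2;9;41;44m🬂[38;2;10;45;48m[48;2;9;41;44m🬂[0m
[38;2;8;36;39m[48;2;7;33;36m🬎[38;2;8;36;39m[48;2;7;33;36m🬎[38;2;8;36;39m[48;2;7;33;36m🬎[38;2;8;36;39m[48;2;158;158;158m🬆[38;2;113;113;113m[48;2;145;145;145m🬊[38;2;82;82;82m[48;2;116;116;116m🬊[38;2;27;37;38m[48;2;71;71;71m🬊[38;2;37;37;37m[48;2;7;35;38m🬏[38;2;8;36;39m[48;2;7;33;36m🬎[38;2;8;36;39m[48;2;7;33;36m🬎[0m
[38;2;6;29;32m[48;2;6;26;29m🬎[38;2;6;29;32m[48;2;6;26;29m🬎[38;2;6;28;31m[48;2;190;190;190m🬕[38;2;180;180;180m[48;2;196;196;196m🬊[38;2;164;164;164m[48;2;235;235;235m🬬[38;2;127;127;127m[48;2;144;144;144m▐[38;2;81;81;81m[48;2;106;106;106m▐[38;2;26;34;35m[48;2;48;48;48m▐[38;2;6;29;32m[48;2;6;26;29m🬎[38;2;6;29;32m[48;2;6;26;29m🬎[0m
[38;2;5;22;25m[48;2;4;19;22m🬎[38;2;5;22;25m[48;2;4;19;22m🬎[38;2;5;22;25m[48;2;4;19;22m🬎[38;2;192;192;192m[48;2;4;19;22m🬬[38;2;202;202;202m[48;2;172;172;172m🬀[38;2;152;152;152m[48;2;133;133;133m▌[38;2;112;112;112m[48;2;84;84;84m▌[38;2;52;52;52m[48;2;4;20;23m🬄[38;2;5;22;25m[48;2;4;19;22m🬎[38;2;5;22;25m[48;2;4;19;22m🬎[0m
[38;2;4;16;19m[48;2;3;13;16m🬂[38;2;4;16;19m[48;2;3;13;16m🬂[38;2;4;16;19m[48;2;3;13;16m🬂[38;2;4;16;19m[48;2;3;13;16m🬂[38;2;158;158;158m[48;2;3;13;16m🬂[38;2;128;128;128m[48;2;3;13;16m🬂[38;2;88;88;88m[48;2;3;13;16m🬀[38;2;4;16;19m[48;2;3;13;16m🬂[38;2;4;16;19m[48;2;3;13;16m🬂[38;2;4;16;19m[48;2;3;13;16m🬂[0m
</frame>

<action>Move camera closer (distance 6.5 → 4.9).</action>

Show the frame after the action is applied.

<frame>
[38;2;10;45;48m[48;2;9;41;44m🬂[38;2;10;45;48m[48;2;9;41;44m🬂[38;2;10;45;48m[48;2;9;41;44m🬂[38;2;9;43;46m[48;2;133;133;133m🬎[38;2;10;45;48m[48;2;111;111;111m🬂[38;2;10;45;48m[48;2;90;90;90m🬂[38;2;20;46;48m[48;2;68;68;68m🬎[38;2;9;42;45m[48;2;37;37;37m🬬[38;2;10;45;48m[48;2;9;41;44m🬂[38;2;10;45;48m[48;2;9;41;44m🬂[0m
[38;2;8;36;39m[48;2;7;33;36m🬎[38;2;8;36;39m[48;2;7;33;36m🬎[38;2;8;37;40m[48;2;167;167;167m🬀[38;2;152;152;152m[48;2;166;166;166m🬊[38;2;136;136;136m[48;2;150;150;150m🬊[38;2;115;115;115m[48;2;130;130;130m🬊[38;2;85;85;85m[48;2;104;104;104m🬊[38;2;48;48;48m[48;2;75;75;75m🬨[38;2;37;37;37m[48;2;7;35;38m🬓[38;2;8;36;39m[48;2;7;33;36m🬎[0m
[38;2;6;29;32m[48;2;6;26;29m🬎[38;2;6;28;31m[48;2;190;190;190m🬕[38;2;185;185;185m[48;2;193;193;193m🬊[38;2;179;179;179m[48;2;218;218;218m🬎[38;2;159;159;159m[48;2;184;184;184m🬬[38;2;134;134;134m[48;2;145;145;145m▐[38;2;108;108;108m[48;2;122;122;122m▐[38;2;71;71;71m[48;2;91;91;91m▐[38;2;6;30;33m[48;2;41;41;41m🬁[38;2;6;29;32m[48;2;6;26;29m🬎[0m
[38;2;5;22;25m[48;2;4;19;22m🬎[38;2;5;22;25m[48;2;4;19;22m🬎[38;2;198;198;198m[48;2;194;194;194m🬄[38;2;231;231;231m[48;2;190;190;190m🬁[38;2;182;182;182m[48;2;166;166;166m🬄[38;2;141;141;141m[48;2;152;152;152m▐[38;2;128;128;128m[48;2;114;114;114m▌[38;2;96;96;96m[48;2;75;75;75m▌[38;2;44;44;44m[48;2;4;21;24m▌[38;2;5;22;25m[48;2;4;19;22m🬎[0m
[38;2;4;16;19m[48;2;3;13;16m🬂[38;2;4;16;19m[48;2;3;13;16m🬂[38;2;190;190;190m[48;2;3;13;16m🬁[38;2;180;180;180m[48;2;3;12;15m🬎[38;2;167;167;167m[48;2;155;155;155m🬆[38;2;144;144;144m[48;2;129;129;129m🬕[38;2;112;112;112m[48;2;3;12;15m🬝[38;2;75;75;75m[48;2;3;12;15m🬆[38;2;4;16;19m[48;2;3;13;16m🬂[38;2;4;16;19m[48;2;3;13;16m🬂[0m
</frame>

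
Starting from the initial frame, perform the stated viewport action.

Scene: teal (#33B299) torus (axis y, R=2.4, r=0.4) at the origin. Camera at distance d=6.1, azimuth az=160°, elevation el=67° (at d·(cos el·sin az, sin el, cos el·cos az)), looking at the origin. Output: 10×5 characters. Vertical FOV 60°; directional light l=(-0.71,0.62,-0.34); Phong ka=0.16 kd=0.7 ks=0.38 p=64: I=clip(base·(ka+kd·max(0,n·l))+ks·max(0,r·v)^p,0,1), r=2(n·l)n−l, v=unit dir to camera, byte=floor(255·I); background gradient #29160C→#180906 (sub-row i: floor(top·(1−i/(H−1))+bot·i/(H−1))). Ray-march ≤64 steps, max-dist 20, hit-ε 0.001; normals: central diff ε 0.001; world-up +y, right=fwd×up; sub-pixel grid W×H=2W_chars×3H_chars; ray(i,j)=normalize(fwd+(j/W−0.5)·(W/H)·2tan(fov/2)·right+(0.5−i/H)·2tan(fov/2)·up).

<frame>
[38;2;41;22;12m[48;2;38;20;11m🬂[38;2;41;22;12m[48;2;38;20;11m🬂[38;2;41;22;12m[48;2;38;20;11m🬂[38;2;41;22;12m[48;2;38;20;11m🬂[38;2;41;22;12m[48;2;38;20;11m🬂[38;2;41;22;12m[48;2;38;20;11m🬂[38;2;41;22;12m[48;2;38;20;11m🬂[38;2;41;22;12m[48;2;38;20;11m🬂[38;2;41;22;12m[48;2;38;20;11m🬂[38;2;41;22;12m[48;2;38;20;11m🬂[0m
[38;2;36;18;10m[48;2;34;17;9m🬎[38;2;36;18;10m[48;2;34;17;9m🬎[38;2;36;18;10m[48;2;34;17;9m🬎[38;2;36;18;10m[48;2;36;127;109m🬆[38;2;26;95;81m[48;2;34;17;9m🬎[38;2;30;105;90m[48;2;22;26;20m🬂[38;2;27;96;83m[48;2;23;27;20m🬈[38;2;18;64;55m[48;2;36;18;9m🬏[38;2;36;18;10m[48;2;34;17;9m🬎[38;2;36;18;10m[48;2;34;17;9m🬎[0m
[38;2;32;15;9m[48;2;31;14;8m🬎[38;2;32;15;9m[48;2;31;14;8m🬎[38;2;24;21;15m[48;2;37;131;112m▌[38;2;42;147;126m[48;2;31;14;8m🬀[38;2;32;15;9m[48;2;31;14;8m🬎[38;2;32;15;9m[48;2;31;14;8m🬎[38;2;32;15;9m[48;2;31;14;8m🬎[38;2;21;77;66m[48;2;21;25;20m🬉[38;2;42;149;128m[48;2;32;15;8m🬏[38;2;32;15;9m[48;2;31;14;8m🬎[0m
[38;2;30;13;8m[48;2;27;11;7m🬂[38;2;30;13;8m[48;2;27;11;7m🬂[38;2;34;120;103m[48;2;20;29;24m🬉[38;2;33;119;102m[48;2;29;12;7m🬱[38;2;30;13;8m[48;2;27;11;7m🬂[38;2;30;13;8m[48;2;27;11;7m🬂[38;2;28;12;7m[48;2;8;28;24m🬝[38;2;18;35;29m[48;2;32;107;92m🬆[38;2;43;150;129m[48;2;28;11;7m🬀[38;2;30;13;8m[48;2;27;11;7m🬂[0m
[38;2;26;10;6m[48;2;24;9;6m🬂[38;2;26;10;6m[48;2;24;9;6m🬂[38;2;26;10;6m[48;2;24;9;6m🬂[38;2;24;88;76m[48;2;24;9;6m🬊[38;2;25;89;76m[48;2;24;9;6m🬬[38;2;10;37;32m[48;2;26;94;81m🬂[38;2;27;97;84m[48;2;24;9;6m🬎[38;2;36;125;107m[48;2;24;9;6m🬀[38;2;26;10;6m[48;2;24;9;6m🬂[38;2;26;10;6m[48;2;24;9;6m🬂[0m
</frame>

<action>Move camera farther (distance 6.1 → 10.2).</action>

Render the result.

<frame>
[38;2;41;22;12m[48;2;38;20;11m🬂[38;2;41;22;12m[48;2;38;20;11m🬂[38;2;41;22;12m[48;2;38;20;11m🬂[38;2;41;22;12m[48;2;38;20;11m🬂[38;2;41;22;12m[48;2;38;20;11m🬂[38;2;41;22;12m[48;2;38;20;11m🬂[38;2;41;22;12m[48;2;38;20;11m🬂[38;2;41;22;12m[48;2;38;20;11m🬂[38;2;41;22;12m[48;2;38;20;11m🬂[38;2;41;22;12m[48;2;38;20;11m🬂[0m
[38;2;36;18;10m[48;2;34;17;9m🬎[38;2;36;18;10m[48;2;34;17;9m🬎[38;2;36;18;10m[48;2;34;17;9m🬎[38;2;36;18;10m[48;2;34;17;9m🬎[38;2;36;18;9m[48;2;33;117;100m🬝[38;2;36;18;10m[48;2;25;89;76m🬎[38;2;36;18;10m[48;2;34;17;9m🬎[38;2;36;18;10m[48;2;34;17;9m🬎[38;2;36;18;10m[48;2;34;17;9m🬎[38;2;36;18;10m[48;2;34;17;9m🬎[0m
[38;2;32;15;9m[48;2;31;14;8m🬎[38;2;32;15;9m[48;2;31;14;8m🬎[38;2;32;15;9m[48;2;31;14;8m🬎[38;2;26;18;12m[48;2;36;126;108m🬕[38;2;39;137;118m[48;2;31;14;8m🬀[38;2;32;15;9m[48;2;31;14;8m🬎[38;2;31;111;95m[48;2;23;33;26m🬉[38;2;32;15;9m[48;2;31;14;8m🬎[38;2;32;15;9m[48;2;31;14;8m🬎[38;2;32;15;9m[48;2;31;14;8m🬎[0m
[38;2;30;13;8m[48;2;27;11;7m🬂[38;2;30;13;8m[48;2;27;11;7m🬂[38;2;30;13;8m[48;2;27;11;7m🬂[38;2;21;75;64m[48;2;28;11;7m🬁[38;2;28;98;85m[48;2;24;18;13m🬋[38;2;29;12;7m[48;2;21;76;66m🬆[38;2;108;202;183m[48;2;29;32;25m🬁[38;2;30;13;8m[48;2;27;11;7m🬂[38;2;30;13;8m[48;2;27;11;7m🬂[38;2;30;13;8m[48;2;27;11;7m🬂[0m
[38;2;26;10;6m[48;2;24;9;6m🬂[38;2;26;10;6m[48;2;24;9;6m🬂[38;2;26;10;6m[48;2;24;9;6m🬂[38;2;26;10;6m[48;2;24;9;6m🬂[38;2;26;10;6m[48;2;24;9;6m🬂[38;2;26;10;6m[48;2;24;9;6m🬂[38;2;26;10;6m[48;2;24;9;6m🬂[38;2;26;10;6m[48;2;24;9;6m🬂[38;2;26;10;6m[48;2;24;9;6m🬂[38;2;26;10;6m[48;2;24;9;6m🬂[0m
</frame>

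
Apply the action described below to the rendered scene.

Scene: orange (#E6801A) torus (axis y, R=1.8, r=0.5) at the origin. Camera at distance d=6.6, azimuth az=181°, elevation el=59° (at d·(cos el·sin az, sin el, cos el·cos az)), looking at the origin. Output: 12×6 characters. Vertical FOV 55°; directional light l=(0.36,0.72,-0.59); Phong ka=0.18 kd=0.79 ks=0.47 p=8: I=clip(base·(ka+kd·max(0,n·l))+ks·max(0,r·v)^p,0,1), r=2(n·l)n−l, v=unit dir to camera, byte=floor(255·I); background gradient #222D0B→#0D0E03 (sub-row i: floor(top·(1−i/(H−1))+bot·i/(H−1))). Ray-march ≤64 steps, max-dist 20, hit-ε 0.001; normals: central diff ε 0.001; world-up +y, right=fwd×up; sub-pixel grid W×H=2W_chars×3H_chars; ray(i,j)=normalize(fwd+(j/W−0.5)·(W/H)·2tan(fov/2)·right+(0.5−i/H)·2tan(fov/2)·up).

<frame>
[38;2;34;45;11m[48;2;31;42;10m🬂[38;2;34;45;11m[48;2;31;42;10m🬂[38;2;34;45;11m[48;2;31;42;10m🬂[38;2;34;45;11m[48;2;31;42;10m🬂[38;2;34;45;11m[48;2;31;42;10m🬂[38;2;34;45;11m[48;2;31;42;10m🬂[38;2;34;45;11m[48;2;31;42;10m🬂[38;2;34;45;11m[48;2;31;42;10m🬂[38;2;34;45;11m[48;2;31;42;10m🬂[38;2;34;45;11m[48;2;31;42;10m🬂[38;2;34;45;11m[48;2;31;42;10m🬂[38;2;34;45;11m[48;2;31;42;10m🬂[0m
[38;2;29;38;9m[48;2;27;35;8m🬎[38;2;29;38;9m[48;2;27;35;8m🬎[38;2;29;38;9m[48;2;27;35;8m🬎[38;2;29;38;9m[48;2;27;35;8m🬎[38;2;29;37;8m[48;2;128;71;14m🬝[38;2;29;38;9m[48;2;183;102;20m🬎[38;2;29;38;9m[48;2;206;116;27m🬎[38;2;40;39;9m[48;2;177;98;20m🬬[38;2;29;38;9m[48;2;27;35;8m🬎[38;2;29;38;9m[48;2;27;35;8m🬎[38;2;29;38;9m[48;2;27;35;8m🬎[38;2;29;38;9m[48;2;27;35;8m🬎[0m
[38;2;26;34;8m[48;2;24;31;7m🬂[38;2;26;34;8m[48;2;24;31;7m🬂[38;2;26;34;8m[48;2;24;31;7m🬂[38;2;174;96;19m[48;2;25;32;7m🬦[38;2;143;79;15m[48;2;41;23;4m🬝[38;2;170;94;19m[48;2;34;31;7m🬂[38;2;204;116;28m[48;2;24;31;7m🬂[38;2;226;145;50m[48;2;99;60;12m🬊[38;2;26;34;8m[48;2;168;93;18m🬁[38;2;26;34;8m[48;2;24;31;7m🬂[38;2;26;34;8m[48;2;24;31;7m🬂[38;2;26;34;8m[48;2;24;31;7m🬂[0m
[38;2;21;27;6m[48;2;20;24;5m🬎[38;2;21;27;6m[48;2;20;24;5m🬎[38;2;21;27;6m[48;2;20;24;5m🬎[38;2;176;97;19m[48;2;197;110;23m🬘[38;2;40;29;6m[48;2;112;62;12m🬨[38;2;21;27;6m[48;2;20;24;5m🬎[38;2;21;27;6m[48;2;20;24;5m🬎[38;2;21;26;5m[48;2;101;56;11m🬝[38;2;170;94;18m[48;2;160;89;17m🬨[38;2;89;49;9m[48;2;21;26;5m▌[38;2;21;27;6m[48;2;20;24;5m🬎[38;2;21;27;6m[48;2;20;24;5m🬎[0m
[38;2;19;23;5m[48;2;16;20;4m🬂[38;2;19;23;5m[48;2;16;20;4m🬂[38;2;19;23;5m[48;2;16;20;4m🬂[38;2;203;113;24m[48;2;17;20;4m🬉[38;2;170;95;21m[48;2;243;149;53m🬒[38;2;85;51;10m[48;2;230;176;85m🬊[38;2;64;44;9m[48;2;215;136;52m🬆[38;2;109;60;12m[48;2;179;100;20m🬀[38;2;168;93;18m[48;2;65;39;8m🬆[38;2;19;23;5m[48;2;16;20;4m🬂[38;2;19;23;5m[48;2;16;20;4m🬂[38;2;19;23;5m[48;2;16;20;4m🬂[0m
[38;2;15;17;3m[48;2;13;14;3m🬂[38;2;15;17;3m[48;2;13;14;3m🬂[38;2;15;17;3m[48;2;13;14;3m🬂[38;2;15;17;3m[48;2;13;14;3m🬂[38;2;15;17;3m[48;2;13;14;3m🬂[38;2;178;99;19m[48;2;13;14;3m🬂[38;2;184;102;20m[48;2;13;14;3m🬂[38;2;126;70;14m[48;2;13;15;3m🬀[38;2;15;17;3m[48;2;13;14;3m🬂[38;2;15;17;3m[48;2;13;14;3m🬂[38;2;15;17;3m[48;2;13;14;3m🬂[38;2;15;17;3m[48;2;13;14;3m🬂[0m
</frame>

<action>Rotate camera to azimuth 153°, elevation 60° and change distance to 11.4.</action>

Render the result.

<frame>
[38;2;34;45;11m[48;2;31;42;10m🬂[38;2;34;45;11m[48;2;31;42;10m🬂[38;2;34;45;11m[48;2;31;42;10m🬂[38;2;34;45;11m[48;2;31;42;10m🬂[38;2;34;45;11m[48;2;31;42;10m🬂[38;2;34;45;11m[48;2;31;42;10m🬂[38;2;34;45;11m[48;2;31;42;10m🬂[38;2;34;45;11m[48;2;31;42;10m🬂[38;2;34;45;11m[48;2;31;42;10m🬂[38;2;34;45;11m[48;2;31;42;10m🬂[38;2;34;45;11m[48;2;31;42;10m🬂[38;2;34;45;11m[48;2;31;42;10m🬂[0m
[38;2;29;38;9m[48;2;27;35;8m🬎[38;2;29;38;9m[48;2;27;35;8m🬎[38;2;29;38;9m[48;2;27;35;8m🬎[38;2;29;38;9m[48;2;27;35;8m🬎[38;2;29;38;9m[48;2;27;35;8m🬎[38;2;29;38;9m[48;2;27;35;8m🬎[38;2;29;38;9m[48;2;27;35;8m🬎[38;2;29;38;9m[48;2;27;35;8m🬎[38;2;29;38;9m[48;2;27;35;8m🬎[38;2;29;38;9m[48;2;27;35;8m🬎[38;2;29;38;9m[48;2;27;35;8m🬎[38;2;29;38;9m[48;2;27;35;8m🬎[0m
[38;2;26;34;8m[48;2;24;31;7m🬂[38;2;26;34;8m[48;2;24;31;7m🬂[38;2;26;34;8m[48;2;24;31;7m🬂[38;2;26;34;8m[48;2;24;31;7m🬂[38;2;25;32;7m[48;2;150;83;17m🬝[38;2;187;108;28m[48;2;25;32;7m🬚[38;2;255;170;73m[48;2;25;32;7m🬋[38;2;25;33;7m[48;2;159;88;17m🬊[38;2;26;34;8m[48;2;24;31;7m🬂[38;2;26;34;8m[48;2;24;31;7m🬂[38;2;26;34;8m[48;2;24;31;7m🬂[38;2;26;34;8m[48;2;24;31;7m🬂[0m
[38;2;21;27;6m[48;2;20;24;5m🬎[38;2;21;27;6m[48;2;20;24;5m🬎[38;2;21;27;6m[48;2;20;24;5m🬎[38;2;21;27;6m[48;2;20;24;5m🬎[38;2;181;100;20m[48;2;20;25;5m🬉[38;2;51;36;7m[48;2;187;107;26m🬎[38;2;21;27;6m[48;2;140;78;15m🬎[38;2;168;94;20m[48;2;44;31;6m🬜[38;2;21;27;6m[48;2;20;24;5m🬎[38;2;21;27;6m[48;2;20;24;5m🬎[38;2;21;27;6m[48;2;20;24;5m🬎[38;2;21;27;6m[48;2;20;24;5m🬎[0m
[38;2;19;23;5m[48;2;16;20;4m🬂[38;2;19;23;5m[48;2;16;20;4m🬂[38;2;19;23;5m[48;2;16;20;4m🬂[38;2;19;23;5m[48;2;16;20;4m🬂[38;2;19;23;5m[48;2;16;20;4m🬂[38;2;212;118;24m[48;2;17;20;4m🬁[38;2;221;126;31m[48;2;16;20;4m🬂[38;2;19;23;5m[48;2;16;20;4m🬂[38;2;19;23;5m[48;2;16;20;4m🬂[38;2;19;23;5m[48;2;16;20;4m🬂[38;2;19;23;5m[48;2;16;20;4m🬂[38;2;19;23;5m[48;2;16;20;4m🬂[0m
[38;2;15;17;3m[48;2;13;14;3m🬂[38;2;15;17;3m[48;2;13;14;3m🬂[38;2;15;17;3m[48;2;13;14;3m🬂[38;2;15;17;3m[48;2;13;14;3m🬂[38;2;15;17;3m[48;2;13;14;3m🬂[38;2;15;17;3m[48;2;13;14;3m🬂[38;2;15;17;3m[48;2;13;14;3m🬂[38;2;15;17;3m[48;2;13;14;3m🬂[38;2;15;17;3m[48;2;13;14;3m🬂[38;2;15;17;3m[48;2;13;14;3m🬂[38;2;15;17;3m[48;2;13;14;3m🬂[38;2;15;17;3m[48;2;13;14;3m🬂[0m
</frame>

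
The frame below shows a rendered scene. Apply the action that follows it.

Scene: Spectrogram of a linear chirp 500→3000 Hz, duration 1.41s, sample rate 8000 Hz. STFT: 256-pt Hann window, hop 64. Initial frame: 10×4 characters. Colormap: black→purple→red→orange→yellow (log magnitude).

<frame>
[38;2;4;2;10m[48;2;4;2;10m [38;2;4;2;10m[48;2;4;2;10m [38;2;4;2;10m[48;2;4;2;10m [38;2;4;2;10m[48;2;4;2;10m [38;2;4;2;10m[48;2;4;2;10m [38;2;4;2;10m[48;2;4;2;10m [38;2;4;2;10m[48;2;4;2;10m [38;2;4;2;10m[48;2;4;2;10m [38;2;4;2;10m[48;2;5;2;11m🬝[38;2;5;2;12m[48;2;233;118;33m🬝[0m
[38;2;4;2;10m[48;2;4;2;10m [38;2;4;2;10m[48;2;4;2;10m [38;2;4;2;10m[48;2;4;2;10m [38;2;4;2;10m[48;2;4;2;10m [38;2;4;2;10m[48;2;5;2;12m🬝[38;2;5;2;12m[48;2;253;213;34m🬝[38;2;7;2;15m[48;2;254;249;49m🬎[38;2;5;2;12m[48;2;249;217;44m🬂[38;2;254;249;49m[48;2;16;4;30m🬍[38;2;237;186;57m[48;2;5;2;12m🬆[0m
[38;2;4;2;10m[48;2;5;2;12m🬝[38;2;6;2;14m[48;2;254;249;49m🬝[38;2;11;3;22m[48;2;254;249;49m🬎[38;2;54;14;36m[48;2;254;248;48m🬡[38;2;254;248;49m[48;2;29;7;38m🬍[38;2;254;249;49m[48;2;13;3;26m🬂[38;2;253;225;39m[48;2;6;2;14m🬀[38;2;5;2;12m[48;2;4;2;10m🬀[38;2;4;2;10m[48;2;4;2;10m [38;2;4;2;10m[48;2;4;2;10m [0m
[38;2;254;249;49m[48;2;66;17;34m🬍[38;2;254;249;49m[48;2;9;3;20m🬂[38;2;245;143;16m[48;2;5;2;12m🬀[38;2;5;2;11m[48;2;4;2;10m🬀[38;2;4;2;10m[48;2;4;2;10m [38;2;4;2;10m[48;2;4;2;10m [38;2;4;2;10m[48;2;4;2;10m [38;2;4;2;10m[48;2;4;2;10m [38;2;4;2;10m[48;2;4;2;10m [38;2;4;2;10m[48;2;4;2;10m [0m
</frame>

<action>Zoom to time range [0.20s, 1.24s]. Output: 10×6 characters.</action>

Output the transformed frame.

<frame>
[38;2;4;2;10m[48;2;4;2;10m [38;2;4;2;10m[48;2;4;2;10m [38;2;4;2;10m[48;2;4;2;10m [38;2;4;2;10m[48;2;4;2;10m [38;2;4;2;10m[48;2;4;2;10m [38;2;4;2;10m[48;2;4;2;10m [38;2;4;2;10m[48;2;4;2;10m [38;2;4;2;10m[48;2;4;2;10m [38;2;4;2;10m[48;2;4;2;10m [38;2;4;2;10m[48;2;4;2;10m [0m
[38;2;4;2;10m[48;2;4;2;10m [38;2;4;2;10m[48;2;4;2;10m [38;2;4;2;10m[48;2;4;2;10m [38;2;4;2;10m[48;2;4;2;10m [38;2;4;2;10m[48;2;4;2;10m [38;2;4;2;10m[48;2;4;2;10m [38;2;4;2;10m[48;2;4;2;10m [38;2;4;2;10m[48;2;4;2;10m [38;2;4;2;10m[48;2;6;2;13m🬝[38;2;6;2;14m[48;2;251;190;25m🬝[0m
[38;2;4;2;10m[48;2;4;2;10m [38;2;4;2;10m[48;2;4;2;10m [38;2;4;2;10m[48;2;4;2;10m [38;2;4;2;10m[48;2;4;2;10m [38;2;4;2;10m[48;2;6;2;13m🬝[38;2;5;2;12m[48;2;149;38;83m🬝[38;2;7;2;16m[48;2;254;249;49m🬎[38;2;6;2;14m[48;2;247;213;46m🬂[38;2;254;248;49m[48;2;47;11;64m🬍[38;2;245;202;46m[48;2;8;2;17m🬆[0m
[38;2;4;2;10m[48;2;4;2;11m🬝[38;2;4;2;10m[48;2;18;5;34m🬝[38;2;5;2;13m[48;2;252;211;34m🬎[38;2;50;13;37m[48;2;254;249;49m🬆[38;2;253;242;46m[48;2;72;18;48m🬍[38;2;253;235;43m[48;2;12;3;24m🬆[38;2;254;247;49m[48;2;38;10;25m🬀[38;2;9;3;19m[48;2;4;2;10m🬀[38;2;4;2;11m[48;2;4;2;10m🬀[38;2;4;2;10m[48;2;4;2;10m [0m
[38;2;32;7;57m[48;2;254;248;48m🬡[38;2;250;218;43m[48;2;7;2;15m🬎[38;2;254;246;48m[48;2;7;2;15m🬂[38;2;35;8;63m[48;2;4;2;11m🬀[38;2;5;2;11m[48;2;4;2;10m🬀[38;2;4;2;10m[48;2;4;2;10m [38;2;4;2;10m[48;2;4;2;10m [38;2;4;2;10m[48;2;4;2;10m [38;2;4;2;10m[48;2;4;2;10m [38;2;4;2;10m[48;2;4;2;10m [0m
[38;2;5;2;13m[48;2;4;2;10m🬀[38;2;4;2;10m[48;2;4;2;10m [38;2;4;2;10m[48;2;4;2;10m [38;2;4;2;10m[48;2;4;2;10m [38;2;4;2;10m[48;2;4;2;10m [38;2;4;2;10m[48;2;4;2;10m [38;2;4;2;10m[48;2;4;2;10m [38;2;4;2;10m[48;2;4;2;10m [38;2;4;2;10m[48;2;4;2;10m [38;2;4;2;10m[48;2;4;2;10m [0m
</frame>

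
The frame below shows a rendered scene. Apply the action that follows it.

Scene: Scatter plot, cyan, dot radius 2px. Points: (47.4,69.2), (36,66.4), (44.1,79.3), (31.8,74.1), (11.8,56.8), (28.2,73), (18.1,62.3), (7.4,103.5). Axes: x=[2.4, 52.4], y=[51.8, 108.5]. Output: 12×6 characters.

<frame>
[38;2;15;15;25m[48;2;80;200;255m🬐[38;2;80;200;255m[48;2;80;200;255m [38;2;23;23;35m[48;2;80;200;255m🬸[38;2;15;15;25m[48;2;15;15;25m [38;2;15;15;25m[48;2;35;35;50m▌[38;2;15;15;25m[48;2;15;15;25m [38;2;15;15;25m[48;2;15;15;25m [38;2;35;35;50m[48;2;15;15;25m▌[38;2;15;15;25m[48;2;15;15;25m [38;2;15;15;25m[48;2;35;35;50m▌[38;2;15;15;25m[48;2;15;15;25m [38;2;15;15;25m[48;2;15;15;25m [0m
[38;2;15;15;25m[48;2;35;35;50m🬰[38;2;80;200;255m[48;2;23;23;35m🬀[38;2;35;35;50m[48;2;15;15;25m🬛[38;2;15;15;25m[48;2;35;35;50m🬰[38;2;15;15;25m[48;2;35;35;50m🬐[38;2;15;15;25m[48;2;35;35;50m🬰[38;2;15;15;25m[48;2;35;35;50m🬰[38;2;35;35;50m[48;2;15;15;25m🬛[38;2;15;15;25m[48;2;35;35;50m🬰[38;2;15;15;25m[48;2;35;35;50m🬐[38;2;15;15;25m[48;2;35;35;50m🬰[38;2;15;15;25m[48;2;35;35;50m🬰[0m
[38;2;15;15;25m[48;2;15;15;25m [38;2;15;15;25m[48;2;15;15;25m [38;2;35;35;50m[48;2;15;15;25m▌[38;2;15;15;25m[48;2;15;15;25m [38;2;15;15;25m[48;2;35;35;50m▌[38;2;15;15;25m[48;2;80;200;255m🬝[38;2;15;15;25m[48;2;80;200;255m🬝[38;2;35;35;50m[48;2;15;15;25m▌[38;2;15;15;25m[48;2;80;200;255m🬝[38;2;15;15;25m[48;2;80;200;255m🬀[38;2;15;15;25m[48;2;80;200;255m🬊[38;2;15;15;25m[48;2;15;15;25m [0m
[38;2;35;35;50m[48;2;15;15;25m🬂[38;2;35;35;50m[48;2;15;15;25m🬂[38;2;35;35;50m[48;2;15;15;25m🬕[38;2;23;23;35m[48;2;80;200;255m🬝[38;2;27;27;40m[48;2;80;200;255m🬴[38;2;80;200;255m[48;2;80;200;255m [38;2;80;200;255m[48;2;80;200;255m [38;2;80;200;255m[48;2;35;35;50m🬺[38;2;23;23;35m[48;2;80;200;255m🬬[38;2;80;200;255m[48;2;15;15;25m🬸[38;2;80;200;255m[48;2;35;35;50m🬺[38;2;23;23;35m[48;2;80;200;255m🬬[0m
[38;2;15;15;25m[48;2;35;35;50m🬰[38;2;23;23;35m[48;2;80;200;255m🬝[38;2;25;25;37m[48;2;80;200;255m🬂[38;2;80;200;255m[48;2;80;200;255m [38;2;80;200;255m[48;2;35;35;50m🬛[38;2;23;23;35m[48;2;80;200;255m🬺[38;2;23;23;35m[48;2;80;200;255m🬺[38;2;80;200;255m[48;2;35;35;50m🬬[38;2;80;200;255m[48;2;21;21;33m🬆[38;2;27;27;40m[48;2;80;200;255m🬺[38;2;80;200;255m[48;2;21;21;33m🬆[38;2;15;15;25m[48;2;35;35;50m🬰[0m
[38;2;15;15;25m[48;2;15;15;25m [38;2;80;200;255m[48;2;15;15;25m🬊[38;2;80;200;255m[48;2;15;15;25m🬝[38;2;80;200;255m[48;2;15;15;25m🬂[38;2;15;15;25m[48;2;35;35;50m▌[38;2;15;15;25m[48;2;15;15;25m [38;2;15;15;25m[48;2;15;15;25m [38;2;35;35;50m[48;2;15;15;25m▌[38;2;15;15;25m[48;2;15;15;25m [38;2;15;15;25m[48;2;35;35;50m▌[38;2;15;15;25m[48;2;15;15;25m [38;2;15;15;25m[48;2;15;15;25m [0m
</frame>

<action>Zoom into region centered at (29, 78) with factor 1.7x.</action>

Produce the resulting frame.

<frame>
[38;2;15;15;25m[48;2;15;15;25m [38;2;15;15;25m[48;2;15;15;25m [38;2;35;35;50m[48;2;15;15;25m▌[38;2;15;15;25m[48;2;15;15;25m [38;2;15;15;25m[48;2;35;35;50m▌[38;2;15;15;25m[48;2;15;15;25m [38;2;15;15;25m[48;2;15;15;25m [38;2;35;35;50m[48;2;15;15;25m▌[38;2;15;15;25m[48;2;15;15;25m [38;2;15;15;25m[48;2;35;35;50m▌[38;2;15;15;25m[48;2;15;15;25m [38;2;15;15;25m[48;2;15;15;25m [0m
[38;2;15;15;25m[48;2;35;35;50m🬰[38;2;15;15;25m[48;2;35;35;50m🬰[38;2;35;35;50m[48;2;15;15;25m🬛[38;2;15;15;25m[48;2;35;35;50m🬰[38;2;15;15;25m[48;2;35;35;50m🬐[38;2;15;15;25m[48;2;35;35;50m🬰[38;2;15;15;25m[48;2;35;35;50m🬰[38;2;35;35;50m[48;2;15;15;25m🬛[38;2;15;15;25m[48;2;35;35;50m🬰[38;2;15;15;25m[48;2;35;35;50m🬐[38;2;15;15;25m[48;2;35;35;50m🬰[38;2;23;23;35m[48;2;80;200;255m🬝[0m
[38;2;15;15;25m[48;2;15;15;25m [38;2;15;15;25m[48;2;15;15;25m [38;2;35;35;50m[48;2;15;15;25m▌[38;2;15;15;25m[48;2;15;15;25m [38;2;15;15;25m[48;2;35;35;50m▌[38;2;15;15;25m[48;2;15;15;25m [38;2;15;15;25m[48;2;80;200;255m🬝[38;2;35;35;50m[48;2;15;15;25m▌[38;2;15;15;25m[48;2;15;15;25m [38;2;15;15;25m[48;2;35;35;50m▌[38;2;15;15;25m[48;2;80;200;255m🬴[38;2;80;200;255m[48;2;80;200;255m [0m
[38;2;35;35;50m[48;2;15;15;25m🬂[38;2;35;35;50m[48;2;15;15;25m🬂[38;2;35;35;50m[48;2;15;15;25m🬕[38;2;35;35;50m[48;2;15;15;25m🬂[38;2;28;28;41m[48;2;80;200;255m🬆[38;2;80;200;255m[48;2;35;35;50m🬺[38;2;80;200;255m[48;2;80;200;255m [38;2;80;200;255m[48;2;25;25;37m🬛[38;2;35;35;50m[48;2;15;15;25m🬂[38;2;35;35;50m[48;2;15;15;25m🬨[38;2;35;35;50m[48;2;15;15;25m🬂[38;2;80;200;255m[48;2;19;19;30m🬁[0m
[38;2;15;15;25m[48;2;35;35;50m🬰[38;2;23;23;35m[48;2;80;200;255m🬬[38;2;35;35;50m[48;2;15;15;25m🬛[38;2;15;15;25m[48;2;35;35;50m🬰[38;2;27;27;40m[48;2;80;200;255m🬺[38;2;80;200;255m[48;2;21;21;33m🬆[38;2;23;23;35m[48;2;80;200;255m🬺[38;2;28;28;41m[48;2;80;200;255m🬆[38;2;80;200;255m[48;2;15;15;25m🬺[38;2;31;31;45m[48;2;80;200;255m🬬[38;2;15;15;25m[48;2;35;35;50m🬰[38;2;15;15;25m[48;2;35;35;50m🬰[0m
[38;2;15;15;25m[48;2;80;200;255m🬐[38;2;80;200;255m[48;2;80;200;255m [38;2;23;23;35m[48;2;80;200;255m🬸[38;2;15;15;25m[48;2;15;15;25m [38;2;15;15;25m[48;2;35;35;50m▌[38;2;15;15;25m[48;2;15;15;25m [38;2;15;15;25m[48;2;15;15;25m [38;2;80;200;255m[48;2;27;27;40m🬁[38;2;80;200;255m[48;2;15;15;25m🬆[38;2;15;15;25m[48;2;35;35;50m▌[38;2;15;15;25m[48;2;15;15;25m [38;2;15;15;25m[48;2;15;15;25m [0m
</frame>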